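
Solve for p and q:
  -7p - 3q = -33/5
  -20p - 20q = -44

Row-reduce the augmented matrix:
R1 ← R1 / (-7).
R2 ← R2 + 20·R1.
R2 ← R2 / (-80/7).
R1 ← R1 − 3/7·R2.
Reading off the reduced rows gives p = 0, q = 11/5.

p = 0, q = 11/5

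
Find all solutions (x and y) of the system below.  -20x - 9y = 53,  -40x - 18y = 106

infinitely many solutions

Row-reduce:
R1 ← R1 / (-20).
R2 ← R2 + 40·R1.
Rank is 1 with 2 unknowns, leaving y free.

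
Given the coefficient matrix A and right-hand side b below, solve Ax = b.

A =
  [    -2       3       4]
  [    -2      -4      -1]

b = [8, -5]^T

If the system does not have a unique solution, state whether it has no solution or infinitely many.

Row-reduce:
R1 ← R1 / (-2).
R2 ← R2 + 2·R1.
R2 ← R2 / (-7).
R1 ← R1 + 3/2·R2.
Rank is 2 with 3 unknowns, leaving x_3 free.

infinitely many solutions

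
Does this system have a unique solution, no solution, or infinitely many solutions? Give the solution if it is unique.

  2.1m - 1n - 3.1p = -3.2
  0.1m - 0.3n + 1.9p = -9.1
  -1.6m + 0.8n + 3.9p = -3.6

m = -6, n = 3, p = -4

Row-reduce the augmented matrix:
R1 ← R1 / (21/10).
R2 ← R2 − 1/10·R1.
R3 ← R3 + 8/5·R1.
R2 ← R2 / (-53/210).
R1 ← R1 + 10/21·R2.
R3 ← R3 − 4/105·R2.
R3 ← R3 / (979/530).
R1 ← R1 + 283/53·R3.
R2 ← R2 + 430/53·R3.
Reading off the reduced rows gives m = -6, n = 3, p = -4.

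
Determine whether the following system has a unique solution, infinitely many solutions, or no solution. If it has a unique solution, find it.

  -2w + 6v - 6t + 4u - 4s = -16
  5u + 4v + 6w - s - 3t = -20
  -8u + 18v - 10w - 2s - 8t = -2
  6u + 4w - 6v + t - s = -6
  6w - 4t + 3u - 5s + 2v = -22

Row-reduce:
R1 ← R1 / (4).
R2 ← R2 − 5·R1.
R3 ← R3 + 8·R1.
R4 ← R4 − 6·R1.
R5 ← R5 − 3·R1.
R2 ← R2 / (-7/2).
R1 ← R1 − 3/2·R2.
R3 ← R3 − 30·R2.
R4 ← R4 + 15·R2.
R5 ← R5 + 5/2·R2.
R3 ← R3 / (412/7).
R1 ← R1 − 22/7·R3.
R2 ← R2 + 17/7·R3.
R4 ← R4 + 206/7·R3.
R5 ← R5 − 10/7·R3.
Swap R4 and R5.
R4 ← R4 / (-561/103).
R1 ← R1 + 60/103·R4.
R2 ← R2 + 29/206·R4.
R3 ← R3 − 85/206·R4.
Row 5 reduces to 0 = 1, a contradiction. The system is inconsistent.

no solution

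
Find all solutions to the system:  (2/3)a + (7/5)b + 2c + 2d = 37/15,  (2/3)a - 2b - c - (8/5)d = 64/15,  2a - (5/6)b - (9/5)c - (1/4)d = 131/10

infinitely many solutions

Row-reduce:
R1 ← R1 / (2/3).
R2 ← R2 − 2/3·R1.
R3 ← R3 − 2·R1.
R2 ← R2 / (-17/5).
R1 ← R1 − 21/10·R2.
R3 ← R3 + 151/30·R2.
R3 ← R3 / (-571/170).
R1 ← R1 − 39/34·R3.
R2 ← R2 − 15/17·R3.
Rank is 3 with 4 unknowns, leaving d free.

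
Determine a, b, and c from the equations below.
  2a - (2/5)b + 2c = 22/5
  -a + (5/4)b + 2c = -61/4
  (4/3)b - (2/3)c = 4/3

Row-reduce the augmented matrix:
R1 ← R1 / (2).
R2 ← R2 + 1·R1.
R2 ← R2 / (21/20).
R1 ← R1 + 1/5·R2.
R3 ← R3 − 4/3·R2.
R3 ← R3 / (-94/21).
R1 ← R1 − 11/7·R3.
R2 ← R2 − 20/7·R3.
Reading off the reduced rows gives a = 6, b = -1, c = -4.

a = 6, b = -1, c = -4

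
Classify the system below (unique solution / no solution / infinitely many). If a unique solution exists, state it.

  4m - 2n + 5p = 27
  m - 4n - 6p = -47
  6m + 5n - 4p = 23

Row-reduce the augmented matrix:
R1 ← R1 / (4).
R2 ← R2 − 1·R1.
R3 ← R3 − 6·R1.
R2 ← R2 / (-7/2).
R1 ← R1 + 1/2·R2.
R3 ← R3 − 8·R2.
R3 ← R3 / (-393/14).
R1 ← R1 − 16/7·R3.
R2 ← R2 − 29/14·R3.
Reading off the reduced rows gives m = 3, n = 5, p = 5.

m = 3, n = 5, p = 5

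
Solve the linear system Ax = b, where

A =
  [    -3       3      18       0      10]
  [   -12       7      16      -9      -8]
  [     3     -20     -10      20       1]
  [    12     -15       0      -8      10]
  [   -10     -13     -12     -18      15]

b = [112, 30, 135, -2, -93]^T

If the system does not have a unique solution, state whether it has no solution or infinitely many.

Row-reduce the augmented matrix:
R1 ← R1 / (-3).
R2 ← R2 + 12·R1.
R3 ← R3 − 3·R1.
R4 ← R4 − 12·R1.
R5 ← R5 + 10·R1.
R2 ← R2 / (-5).
R1 ← R1 + 1·R2.
R3 ← R3 + 17·R2.
R4 ← R4 + 3·R2.
R5 ← R5 + 23·R2.
R3 ← R3 / (992/5).
R1 ← R1 − 26/5·R3.
R2 ← R2 − 56/5·R3.
R4 ← R4 − 528/5·R3.
R5 ← R5 − 928/5·R3.
R4 ← R4 / (-1831/62).
R1 ← R1 − 235/496·R4.
R2 ← R2 + 131/124·R4.
R3 ← R3 − 253/992·R4.
R5 ← R5 + 742/31·R4.
R5 ← R5 / (278972/5493).
R1 ← R1 − 64933/43944·R5.
R2 ← R2 − 967/3662·R5.
R3 ← R3 − 22201/29296·R5.
R4 ← R4 − 863/1831·R5.
Reading off the reduced rows gives x_1 = -2, x_2 = -4, x_3 = 6, x_4 = 6, x_5 = 1.

x_1 = -2, x_2 = -4, x_3 = 6, x_4 = 6, x_5 = 1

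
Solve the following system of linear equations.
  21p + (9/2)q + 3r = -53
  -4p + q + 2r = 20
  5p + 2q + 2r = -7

Row-reduce:
R1 ← R1 / (21).
R2 ← R2 + 4·R1.
R3 ← R3 − 5·R1.
R2 ← R2 / (13/7).
R1 ← R1 − 3/14·R2.
R3 ← R3 − 13/14·R2.
Row 3 reduces to 0 = 2/3, a contradiction. The system is inconsistent.

no solution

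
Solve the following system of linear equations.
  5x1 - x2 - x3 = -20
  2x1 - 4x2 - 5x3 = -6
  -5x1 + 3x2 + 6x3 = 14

x1 = -4, x2 = 2, x3 = -2

Row-reduce the augmented matrix:
R1 ← R1 / (5).
R2 ← R2 − 2·R1.
R3 ← R3 + 5·R1.
R2 ← R2 / (-18/5).
R1 ← R1 + 1/5·R2.
R3 ← R3 − 2·R2.
R3 ← R3 / (22/9).
R1 ← R1 − 1/18·R3.
R2 ← R2 − 23/18·R3.
Reading off the reduced rows gives x1 = -4, x2 = 2, x3 = -2.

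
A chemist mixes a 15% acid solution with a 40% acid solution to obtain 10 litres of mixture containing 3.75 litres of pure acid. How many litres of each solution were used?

litres of solution A: 1, litres of solution B: 9

Let a = litres of solution A, b = litres of solution B.
  a + b = 10
  (3/20)a + (2/5)b = 15/4
Row-reduce the augmented matrix:
R2 ← R2 − 3/20·R1.
R2 ← R2 / (1/4).
R1 ← R1 − 1·R2.
Reading off the reduced rows gives a = 1, b = 9.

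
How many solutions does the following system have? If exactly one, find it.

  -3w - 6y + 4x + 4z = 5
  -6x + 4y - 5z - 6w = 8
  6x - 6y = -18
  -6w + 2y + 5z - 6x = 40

x = 1, y = 4, z = 4, w = -3

Row-reduce the augmented matrix:
R1 ← R1 / (4).
R2 ← R2 + 6·R1.
R3 ← R3 − 6·R1.
R4 ← R4 + 6·R1.
R2 ← R2 / (-5).
R1 ← R1 + 3/2·R2.
R3 ← R3 − 3·R2.
R4 ← R4 + 7·R2.
R3 ← R3 / (-27/5).
R1 ← R1 − 7/10·R3.
R2 ← R2 + 1/5·R3.
R4 ← R4 − 48/5·R3.
R1 ← R1 − 13/6·R4.
R2 ← R2 − 13/6·R4.
R3 ← R3 − 1/3·R4.
Reading off the reduced rows gives x = 1, y = 4, z = 4, w = -3.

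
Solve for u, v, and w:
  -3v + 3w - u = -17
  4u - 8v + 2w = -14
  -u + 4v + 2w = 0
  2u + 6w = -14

Row-reduce the augmented matrix:
R1 ← R1 / (-1).
R2 ← R2 − 4·R1.
R3 ← R3 + 1·R1.
R4 ← R4 − 2·R1.
R2 ← R2 / (-20).
R1 ← R1 − 3·R2.
R3 ← R3 − 7·R2.
R4 ← R4 + 6·R2.
R3 ← R3 / (39/10).
R1 ← R1 + 9/10·R3.
R2 ← R2 + 7/10·R3.
R4 ← R4 − 39/5·R3.
R4 reduces to 0 = 0, so the extra equation is consistent.
Reading off the reduced rows gives u = 2, v = 2, w = -3.

u = 2, v = 2, w = -3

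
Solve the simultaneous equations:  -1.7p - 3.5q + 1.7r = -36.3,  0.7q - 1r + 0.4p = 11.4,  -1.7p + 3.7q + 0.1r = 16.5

Row-reduce the augmented matrix:
R1 ← R1 / (-17/10).
R2 ← R2 − 2/5·R1.
R3 ← R3 + 17/10·R1.
R2 ← R2 / (-21/170).
R1 ← R1 − 35/17·R2.
R3 ← R3 − 36/5·R2.
R3 ← R3 / (-256/7).
R1 ← R1 + 11·R3.
R2 ← R2 − 34/7·R3.
Reading off the reduced rows gives p = 3, q = 6, r = -6.

p = 3, q = 6, r = -6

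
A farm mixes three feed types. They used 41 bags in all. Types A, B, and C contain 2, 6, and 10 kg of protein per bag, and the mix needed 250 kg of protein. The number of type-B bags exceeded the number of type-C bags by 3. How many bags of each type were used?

Let a = type-A bags, b = type-B bags, c = type-C bags.
  a + b + c = 41
  2a + 6b + 10c = 250
  b - c = 3
Row-reduce the augmented matrix:
R2 ← R2 − 2·R1.
R2 ← R2 / (4).
R1 ← R1 − 1·R2.
R3 ← R3 − 1·R2.
R3 ← R3 / (-3).
R1 ← R1 + 1·R3.
R2 ← R2 − 2·R3.
Reading off the reduced rows gives a = 12, b = 16, c = 13.

type-A bags: 12, type-B bags: 16, type-C bags: 13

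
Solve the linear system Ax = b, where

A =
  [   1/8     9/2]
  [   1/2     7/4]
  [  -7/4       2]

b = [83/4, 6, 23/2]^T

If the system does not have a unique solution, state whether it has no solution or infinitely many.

no solution

Row-reduce:
R1 ← R1 / (1/8).
R2 ← R2 − 1/2·R1.
R3 ← R3 + 7/4·R1.
R2 ← R2 / (-65/4).
R1 ← R1 − 36·R2.
R3 ← R3 − 65·R2.
Row 3 reduces to 0 = -6, a contradiction. The system is inconsistent.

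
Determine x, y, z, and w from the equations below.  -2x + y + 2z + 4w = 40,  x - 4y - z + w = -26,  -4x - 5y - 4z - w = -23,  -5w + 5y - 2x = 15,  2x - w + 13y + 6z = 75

Row-reduce the augmented matrix:
R1 ← R1 / (-2).
R2 ← R2 − 1·R1.
R3 ← R3 + 4·R1.
R4 ← R4 + 2·R1.
R5 ← R5 − 2·R1.
R2 ← R2 / (-7/2).
R1 ← R1 + 1/2·R2.
R3 ← R3 + 7·R2.
R4 ← R4 − 4·R2.
R5 ← R5 − 14·R2.
R3 ← R3 / (-8).
R1 ← R1 + 1·R3.
R4 ← R4 + 2·R3.
R5 ← R5 − 8·R3.
R4 ← R4 / (-51/28).
R1 ← R1 + 31/56·R4.
R2 ← R2 + 6/7·R4.
R3 ← R3 − 15/8·R4.
R5 reduces to 0 = 0, so the extra equation is consistent.
Reading off the reduced rows gives x = -5, y = 6, z = 2, w = 5.

x = -5, y = 6, z = 2, w = 5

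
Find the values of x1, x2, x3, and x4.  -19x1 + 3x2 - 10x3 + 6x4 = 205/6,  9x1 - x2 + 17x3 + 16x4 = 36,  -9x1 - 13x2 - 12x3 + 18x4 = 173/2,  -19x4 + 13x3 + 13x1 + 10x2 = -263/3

Row-reduce the augmented matrix:
R1 ← R1 / (-19).
R2 ← R2 − 9·R1.
R3 ← R3 + 9·R1.
R4 ← R4 − 13·R1.
R2 ← R2 / (8/19).
R1 ← R1 + 3/19·R2.
R3 ← R3 + 274/19·R2.
R4 ← R4 − 229/19·R2.
R3 ← R3 / (1651/4).
R1 ← R1 − 41/8·R3.
R2 ← R2 − 233/8·R3.
R4 ← R4 + 2759/8·R3.
R4 ← R4 / (-3907/1651).
R1 ← R1 + 2396/1651·R4.
R2 ← R2 + 3066/1651·R4.
R3 ← R3 − 2642/1651·R4.
Reading off the reduced rows gives x1 = -5/3, x2 = -5/2, x3 = 1/2, x4 = 5/2.

x1 = -5/3, x2 = -5/2, x3 = 1/2, x4 = 5/2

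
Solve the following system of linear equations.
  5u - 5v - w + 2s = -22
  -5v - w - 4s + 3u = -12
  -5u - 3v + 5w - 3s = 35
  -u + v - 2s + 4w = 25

Row-reduce the augmented matrix:
R1 ← R1 / (5).
R2 ← R2 − 3·R1.
R3 ← R3 + 5·R1.
R4 ← R4 + 1·R1.
R2 ← R2 / (-2).
R1 ← R1 + 1·R2.
R3 ← R3 + 8·R2.
R3 ← R3 / (28/5).
R2 ← R2 − 1/5·R3.
R4 ← R4 − 19/5·R3.
R4 ← R4 / (-421/28).
R1 ← R1 − 3·R4.
R2 ← R2 − 53/28·R4.
R3 ← R3 − 99/28·R4.
Reading off the reduced rows gives u = -2, v = 1, w = 5, s = -1.

u = -2, v = 1, w = 5, s = -1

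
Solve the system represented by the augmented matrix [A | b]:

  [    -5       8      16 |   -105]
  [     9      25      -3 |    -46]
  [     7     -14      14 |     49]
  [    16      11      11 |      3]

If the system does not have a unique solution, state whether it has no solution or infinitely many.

x_1 = 5, x_2 = -4, x_3 = -3

Row-reduce the augmented matrix:
R1 ← R1 / (-5).
R2 ← R2 − 9·R1.
R3 ← R3 − 7·R1.
R4 ← R4 − 16·R1.
R2 ← R2 / (197/5).
R1 ← R1 + 8/5·R2.
R3 ← R3 + 14/5·R2.
R4 ← R4 − 183/5·R2.
R3 ← R3 / (7532/197).
R1 ← R1 + 424/197·R3.
R2 ← R2 − 129/197·R3.
R4 ← R4 − 7532/197·R3.
R4 reduces to 0 = 0, so the extra equation is consistent.
Reading off the reduced rows gives x_1 = 5, x_2 = -4, x_3 = -3.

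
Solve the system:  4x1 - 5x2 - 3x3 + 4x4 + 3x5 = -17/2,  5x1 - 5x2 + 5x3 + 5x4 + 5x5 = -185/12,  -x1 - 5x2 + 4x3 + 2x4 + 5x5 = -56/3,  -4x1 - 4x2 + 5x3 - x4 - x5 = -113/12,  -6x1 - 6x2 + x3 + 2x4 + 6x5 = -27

Row-reduce the augmented matrix:
R1 ← R1 / (4).
R2 ← R2 − 5·R1.
R3 ← R3 + 1·R1.
R4 ← R4 + 4·R1.
R5 ← R5 + 6·R1.
R2 ← R2 / (5/4).
R1 ← R1 + 5/4·R2.
R3 ← R3 + 25/4·R2.
R4 ← R4 + 9·R2.
R5 ← R5 + 27/2·R2.
R3 ← R3 / (47).
R1 ← R1 − 8·R3.
R2 ← R2 − 7·R3.
R4 ← R4 − 65·R3.
R5 ← R5 − 91·R3.
R4 ← R4 / (-54/47).
R1 ← R1 − 23/47·R4.
R2 ← R2 + 21/47·R4.
R3 ← R3 − 3/47·R4.
R5 ← R5 − 103/47·R4.
R5 ← R5 / (-535/54).
R1 ← R1 + 131/54·R5.
R2 ← R2 − 25/18·R5.
R3 ← R3 + 1/18·R5.
R4 ← R4 − 263/54·R5.
Reading off the reduced rows gives x1 = 3/2, x2 = 1, x3 = -1/2, x4 = -7/4, x5 = -4/3.

x1 = 3/2, x2 = 1, x3 = -1/2, x4 = -7/4, x5 = -4/3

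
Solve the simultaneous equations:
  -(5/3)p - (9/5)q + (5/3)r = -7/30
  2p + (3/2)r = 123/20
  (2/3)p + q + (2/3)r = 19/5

p = 6/5, q = 4/3, r = 5/2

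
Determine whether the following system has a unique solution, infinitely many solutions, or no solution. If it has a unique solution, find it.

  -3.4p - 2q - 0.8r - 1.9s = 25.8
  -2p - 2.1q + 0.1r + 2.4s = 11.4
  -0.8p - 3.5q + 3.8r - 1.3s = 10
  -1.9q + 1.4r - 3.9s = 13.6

Row-reduce the augmented matrix:
R1 ← R1 / (-17/5).
R2 ← R2 + 2·R1.
R3 ← R3 + 4/5·R1.
R2 ← R2 / (-157/170).
R1 ← R1 − 10/17·R2.
R3 ← R3 + 103/34·R2.
R4 ← R4 + 19/10·R2.
R3 ← R3 / (3323/1570).
R1 ← R1 − 94/157·R3.
R2 ← R2 + 97/157·R3.
R4 ← R4 − 71/314·R3.
R4 ← R4 / (-32609/3323).
R1 ← R1 − 41901/6646·R4.
R2 ← R2 + 24677/3323·R4.
R3 ← R3 + 19455/3323·R4.
Reading off the reduced rows gives p = -2, q = -6, r = -4, s = -2.

p = -2, q = -6, r = -4, s = -2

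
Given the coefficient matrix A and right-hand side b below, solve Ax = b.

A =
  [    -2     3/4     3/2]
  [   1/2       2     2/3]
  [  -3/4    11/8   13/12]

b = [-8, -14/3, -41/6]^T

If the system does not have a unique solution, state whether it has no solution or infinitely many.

Row-reduce:
R1 ← R1 / (-2).
R2 ← R2 − 1/2·R1.
R3 ← R3 + 3/4·R1.
R2 ← R2 / (35/16).
R1 ← R1 + 3/8·R2.
R3 ← R3 − 35/32·R2.
Row 3 reduces to 0 = -1/2, a contradiction. The system is inconsistent.

no solution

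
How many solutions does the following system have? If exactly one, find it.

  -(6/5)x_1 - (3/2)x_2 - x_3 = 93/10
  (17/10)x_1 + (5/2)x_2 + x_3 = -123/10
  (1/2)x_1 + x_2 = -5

Row-reduce:
R1 ← R1 / (-6/5).
R2 ← R2 − 17/10·R1.
R3 ← R3 − 1/2·R1.
R2 ← R2 / (3/8).
R1 ← R1 − 5/4·R2.
R3 ← R3 − 3/8·R2.
Row 3 reduces to 0 = -2, a contradiction. The system is inconsistent.

no solution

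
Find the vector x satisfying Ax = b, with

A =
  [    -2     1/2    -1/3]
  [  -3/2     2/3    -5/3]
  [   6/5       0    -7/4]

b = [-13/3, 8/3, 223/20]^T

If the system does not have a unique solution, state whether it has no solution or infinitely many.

x_1 = 2, x_2 = -4, x_3 = -5

Row-reduce the augmented matrix:
R1 ← R1 / (-2).
R2 ← R2 + 3/2·R1.
R3 ← R3 − 6/5·R1.
R2 ← R2 / (7/24).
R1 ← R1 + 1/4·R2.
R3 ← R3 − 3/10·R2.
R3 ← R3 / (-69/140).
R1 ← R1 + 22/21·R3.
R2 ← R2 + 34/7·R3.
Reading off the reduced rows gives x_1 = 2, x_2 = -4, x_3 = -5.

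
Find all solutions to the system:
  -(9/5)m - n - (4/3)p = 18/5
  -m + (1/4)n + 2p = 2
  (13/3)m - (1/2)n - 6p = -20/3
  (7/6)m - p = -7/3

no solution

Row-reduce:
R1 ← R1 / (-9/5).
R2 ← R2 + 1·R1.
R3 ← R3 − 13/3·R1.
R4 ← R4 − 7/6·R1.
R2 ← R2 / (29/36).
R1 ← R1 − 5/9·R2.
R3 ← R3 + 157/54·R2.
R4 ← R4 + 35/54·R2.
R3 ← R3 / (178/261).
R1 ← R1 + 100/87·R3.
R2 ← R2 − 296/87·R3.
R4 ← R4 − 89/261·R3.
Row 4 reduces to 0 = -1, a contradiction. The system is inconsistent.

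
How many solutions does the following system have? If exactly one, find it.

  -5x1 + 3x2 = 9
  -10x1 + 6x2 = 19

Row-reduce:
R1 ← R1 / (-5).
R2 ← R2 + 10·R1.
Row 2 reduces to 0 = 1, a contradiction. The system is inconsistent.

no solution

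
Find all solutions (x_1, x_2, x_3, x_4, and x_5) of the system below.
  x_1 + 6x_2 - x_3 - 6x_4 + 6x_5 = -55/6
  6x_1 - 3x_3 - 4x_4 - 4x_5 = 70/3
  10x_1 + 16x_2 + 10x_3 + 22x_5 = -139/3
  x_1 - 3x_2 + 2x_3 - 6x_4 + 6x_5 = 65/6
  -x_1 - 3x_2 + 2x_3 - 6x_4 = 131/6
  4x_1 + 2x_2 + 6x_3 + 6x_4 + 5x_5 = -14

x_1 = 3/2, x_2 = -5/3, x_3 = 5/3, x_4 = -5/2, x_5 = -7/3

Row-reduce the augmented matrix:
R2 ← R2 − 6·R1.
R3 ← R3 − 10·R1.
R4 ← R4 − 1·R1.
R5 ← R5 + 1·R1.
R6 ← R6 − 4·R1.
R2 ← R2 / (-36).
R1 ← R1 − 6·R2.
R3 ← R3 + 44·R2.
R4 ← R4 + 9·R2.
R5 ← R5 − 3·R2.
R6 ← R6 + 22·R2.
R3 ← R3 / (49/3).
R1 ← R1 + 1/2·R3.
R2 ← R2 + 1/12·R3.
R4 ← R4 − 9/4·R3.
R5 ← R5 − 5/4·R3.
R6 ← R6 − 49/6·R3.
R4 ← R4 / (-533/49).
R1 ← R1 + 4/147·R4.
R2 ← R2 + 115/147·R4.
R3 ← R3 − 188/147·R4.
R5 ← R5 + 1607/147·R4.
R5 ← R5 / (-3576/533).
R1 ← R1 + 189/533·R5.
R2 ← R2 − 296/533·R5.
R3 ← R3 − 888/533·R5.
R4 ← R4 + 833/1066·R5.
R6 reduces to 0 = 0, so the extra equation is consistent.
Reading off the reduced rows gives x_1 = 3/2, x_2 = -5/3, x_3 = 5/3, x_4 = -5/2, x_5 = -7/3.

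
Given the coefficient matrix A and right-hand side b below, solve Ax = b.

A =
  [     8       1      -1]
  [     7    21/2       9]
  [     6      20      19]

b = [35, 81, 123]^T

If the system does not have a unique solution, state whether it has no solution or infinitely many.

Row-reduce:
R1 ← R1 / (8).
R2 ← R2 − 7·R1.
R3 ← R3 − 6·R1.
R2 ← R2 / (77/8).
R1 ← R1 − 1/8·R2.
R3 ← R3 − 77/4·R2.
Row 3 reduces to 0 = -4, a contradiction. The system is inconsistent.

no solution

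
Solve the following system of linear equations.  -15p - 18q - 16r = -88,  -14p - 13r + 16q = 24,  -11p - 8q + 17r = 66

Row-reduce the augmented matrix:
R1 ← R1 / (-15).
R2 ← R2 + 14·R1.
R3 ← R3 + 11·R1.
R2 ← R2 / (164/5).
R1 ← R1 − 6/5·R2.
R3 ← R3 − 26/5·R2.
R3 ← R3 / (2331/82).
R1 ← R1 − 245/246·R3.
R2 ← R2 − 29/492·R3.
Reading off the reduced rows gives p = -2, q = 3, r = 4.

p = -2, q = 3, r = 4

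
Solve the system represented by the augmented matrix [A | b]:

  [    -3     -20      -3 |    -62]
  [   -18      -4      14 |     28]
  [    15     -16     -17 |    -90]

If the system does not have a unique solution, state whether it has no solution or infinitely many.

infinitely many solutions

Row-reduce:
R1 ← R1 / (-3).
R2 ← R2 + 18·R1.
R3 ← R3 − 15·R1.
R2 ← R2 / (116).
R1 ← R1 − 20/3·R2.
R3 ← R3 + 116·R2.
Rank is 2 with 3 unknowns, leaving x_3 free.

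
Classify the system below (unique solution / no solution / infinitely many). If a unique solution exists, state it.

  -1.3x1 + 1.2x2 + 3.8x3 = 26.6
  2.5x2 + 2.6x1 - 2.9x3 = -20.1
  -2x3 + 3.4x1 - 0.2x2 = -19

x1 = -2, x2 = 1, x3 = 6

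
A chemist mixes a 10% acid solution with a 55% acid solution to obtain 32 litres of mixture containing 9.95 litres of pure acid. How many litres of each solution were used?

litres of solution A: 17, litres of solution B: 15

Let a = litres of solution A, b = litres of solution B.
  a + b = 32
  (1/10)a + (11/20)b = 199/20
From equation 1: a = 32 − b.
Substitute into equation 2 and solve: b = 15.
Then a = 17.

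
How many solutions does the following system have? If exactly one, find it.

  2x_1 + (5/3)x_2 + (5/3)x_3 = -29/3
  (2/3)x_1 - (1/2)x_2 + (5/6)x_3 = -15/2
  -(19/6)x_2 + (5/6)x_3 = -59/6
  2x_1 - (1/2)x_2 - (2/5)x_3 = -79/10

no solution

Row-reduce:
R1 ← R1 / (2).
R2 ← R2 − 2/3·R1.
R4 ← R4 − 2·R1.
R2 ← R2 / (-19/18).
R1 ← R1 − 5/6·R2.
R3 ← R3 + 19/6·R2.
R4 ← R4 + 13/6·R2.
Swap R3 and R4.
R3 ← R3 / (-501/190).
R1 ← R1 − 20/19·R3.
R2 ← R2 + 5/19·R3.
Row 4 reduces to 0 = 3, a contradiction. The system is inconsistent.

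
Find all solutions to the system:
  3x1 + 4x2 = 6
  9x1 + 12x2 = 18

Row-reduce:
R1 ← R1 / (3).
R2 ← R2 − 9·R1.
Rank is 1 with 2 unknowns, leaving x2 free.

infinitely many solutions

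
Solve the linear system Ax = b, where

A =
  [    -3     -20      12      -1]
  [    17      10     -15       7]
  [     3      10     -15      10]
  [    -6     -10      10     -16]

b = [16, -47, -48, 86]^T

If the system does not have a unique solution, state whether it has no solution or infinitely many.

Row-reduce the augmented matrix:
R1 ← R1 / (-3).
R2 ← R2 − 17·R1.
R3 ← R3 − 3·R1.
R4 ← R4 + 6·R1.
R2 ← R2 / (-310/3).
R1 ← R1 − 20/3·R2.
R3 ← R3 + 10·R2.
R4 ← R4 − 30·R2.
R3 ← R3 / (-252/31).
R1 ← R1 + 18/31·R3.
R2 ← R2 + 159/310·R3.
R4 ← R4 − 43/31·R3.
R4 ← R4 / (-3049/252).
R1 ← R1 + 3/14·R4.
R2 ← R2 + 481/840·R4.
R3 ← R3 + 275/252·R4.
Reading off the reduced rows gives x_1 = -1, x_2 = -1, x_3 = -1, x_4 = -5.

x_1 = -1, x_2 = -1, x_3 = -1, x_4 = -5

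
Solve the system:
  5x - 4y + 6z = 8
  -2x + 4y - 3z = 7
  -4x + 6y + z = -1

x = 6, y = 4, z = -1

Row-reduce the augmented matrix:
R1 ← R1 / (5).
R2 ← R2 + 2·R1.
R3 ← R3 + 4·R1.
R2 ← R2 / (12/5).
R1 ← R1 + 4/5·R2.
R3 ← R3 − 14/5·R2.
R3 ← R3 / (13/2).
R1 ← R1 − 1·R3.
R2 ← R2 + 1/4·R3.
Reading off the reduced rows gives x = 6, y = 4, z = -1.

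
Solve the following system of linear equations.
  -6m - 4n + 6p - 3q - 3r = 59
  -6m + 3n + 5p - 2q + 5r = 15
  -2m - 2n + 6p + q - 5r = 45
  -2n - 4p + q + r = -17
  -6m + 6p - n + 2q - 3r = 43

Row-reduce the augmented matrix:
R1 ← R1 / (-6).
R2 ← R2 + 6·R1.
R3 ← R3 + 2·R1.
R5 ← R5 + 6·R1.
R2 ← R2 / (7).
R1 ← R1 − 2/3·R2.
R3 ← R3 + 2/3·R2.
R4 ← R4 + 2·R2.
R5 ← R5 − 3·R2.
R3 ← R3 / (82/21).
R1 ← R1 + 19/21·R3.
R2 ← R2 + 1/7·R3.
R4 ← R4 + 30/7·R3.
R5 ← R5 − 3/7·R3.
R4 ← R4 / (147/41).
R1 ← R1 − 73/82·R4.
R2 ← R2 − 9/41·R4.
R3 ← R3 − 22/41·R4.
R5 ← R5 − 178/41·R4.
R5 ← R5 / (-404/147).
R1 ← R1 + 139/147·R5.
R2 ← R2 − 51/49·R5.
R3 ← R3 + 116/147·R5.
R4 ← R4 + 11/147·R5.
Reading off the reduced rows gives m = -2, n = -2, p = 4, q = -2, r = -3.

m = -2, n = -2, p = 4, q = -2, r = -3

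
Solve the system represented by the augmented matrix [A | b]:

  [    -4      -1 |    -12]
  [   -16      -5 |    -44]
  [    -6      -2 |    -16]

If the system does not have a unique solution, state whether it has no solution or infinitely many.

x_1 = 4, x_2 = -4

Row-reduce the augmented matrix:
R1 ← R1 / (-4).
R2 ← R2 + 16·R1.
R3 ← R3 + 6·R1.
R2 ← R2 / (-1).
R1 ← R1 − 1/4·R2.
R3 ← R3 + 1/2·R2.
R3 reduces to 0 = 0, so the extra equation is consistent.
Reading off the reduced rows gives x_1 = 4, x_2 = -4.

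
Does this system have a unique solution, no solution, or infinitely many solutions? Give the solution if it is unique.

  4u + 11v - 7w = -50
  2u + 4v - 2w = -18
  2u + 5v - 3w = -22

Row-reduce:
R1 ← R1 / (4).
R2 ← R2 − 2·R1.
R3 ← R3 − 2·R1.
R2 ← R2 / (-3/2).
R1 ← R1 − 11/4·R2.
R3 ← R3 + 1/2·R2.
Row 3 reduces to 0 = 2/3, a contradiction. The system is inconsistent.

no solution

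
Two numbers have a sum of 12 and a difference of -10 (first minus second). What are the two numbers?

Let x = first number, y = second number.
  y + x = 12
  x - y = -10
Row-reduce the augmented matrix:
R2 ← R2 − 1·R1.
R2 ← R2 / (-2).
R1 ← R1 − 1·R2.
Reading off the reduced rows gives x = 1, y = 11.

first number: 1, second number: 11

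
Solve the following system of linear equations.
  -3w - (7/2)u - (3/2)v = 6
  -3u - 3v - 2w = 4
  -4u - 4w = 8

infinitely many solutions

Row-reduce:
R1 ← R1 / (-7/2).
R2 ← R2 + 3·R1.
R3 ← R3 + 4·R1.
R2 ← R2 / (-12/7).
R1 ← R1 − 3/7·R2.
R3 ← R3 − 12/7·R2.
Rank is 2 with 3 unknowns, leaving w free.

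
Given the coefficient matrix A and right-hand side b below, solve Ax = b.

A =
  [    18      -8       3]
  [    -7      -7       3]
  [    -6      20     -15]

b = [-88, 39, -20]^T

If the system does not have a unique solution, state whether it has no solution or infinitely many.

x_1 = -5, x_2 = 2, x_3 = 6

Row-reduce the augmented matrix:
R1 ← R1 / (18).
R2 ← R2 + 7·R1.
R3 ← R3 + 6·R1.
R2 ← R2 / (-91/9).
R1 ← R1 + 4/9·R2.
R3 ← R3 − 52/3·R2.
R3 ← R3 / (-48/7).
R1 ← R1 + 3/182·R3.
R2 ← R2 + 75/182·R3.
Reading off the reduced rows gives x_1 = -5, x_2 = 2, x_3 = 6.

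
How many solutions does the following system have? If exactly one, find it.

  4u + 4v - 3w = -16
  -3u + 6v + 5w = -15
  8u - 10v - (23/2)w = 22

Row-reduce:
R1 ← R1 / (4).
R2 ← R2 + 3·R1.
R3 ← R3 − 8·R1.
R2 ← R2 / (9).
R1 ← R1 − 1·R2.
R3 ← R3 + 18·R2.
Rank is 2 with 3 unknowns, leaving w free.

infinitely many solutions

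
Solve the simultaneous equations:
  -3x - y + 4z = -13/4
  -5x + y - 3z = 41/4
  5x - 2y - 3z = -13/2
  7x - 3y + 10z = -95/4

Row-reduce the augmented matrix:
R1 ← R1 / (-3).
R2 ← R2 + 5·R1.
R3 ← R3 − 5·R1.
R4 ← R4 − 7·R1.
R2 ← R2 / (8/3).
R1 ← R1 − 1/3·R2.
R3 ← R3 + 11/3·R2.
R4 ← R4 + 16/3·R2.
R3 ← R3 / (-77/8).
R1 ← R1 + 1/8·R3.
R2 ← R2 + 29/8·R3.
R4 reduces to 0 = 0, so the extra equation is consistent.
Reading off the reduced rows gives x = -1, y = 9/4, z = -1.

x = -1, y = 9/4, z = -1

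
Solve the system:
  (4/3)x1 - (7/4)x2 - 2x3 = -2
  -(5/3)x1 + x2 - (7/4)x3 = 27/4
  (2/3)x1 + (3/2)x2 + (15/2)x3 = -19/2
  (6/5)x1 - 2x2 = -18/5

x1 = -3, x2 = 0, x3 = -1

Row-reduce the augmented matrix:
R1 ← R1 / (4/3).
R2 ← R2 + 5/3·R1.
R3 ← R3 − 2/3·R1.
R4 ← R4 − 6/5·R1.
R2 ← R2 / (-19/16).
R1 ← R1 + 21/16·R2.
R3 ← R3 − 19/8·R2.
R4 ← R4 + 17/40·R2.
Swap R3 and R4.
R3 ← R3 / (631/190).
R1 ← R1 − 243/76·R3.
R2 ← R2 − 68/19·R3.
R4 reduces to 0 = 0, so the extra equation is consistent.
Reading off the reduced rows gives x1 = -3, x2 = 0, x3 = -1.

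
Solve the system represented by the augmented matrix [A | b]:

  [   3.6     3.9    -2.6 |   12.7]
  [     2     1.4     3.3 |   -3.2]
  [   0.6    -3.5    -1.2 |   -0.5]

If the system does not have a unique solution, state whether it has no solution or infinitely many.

x_1 = 1, x_2 = 1, x_3 = -2

Row-reduce the augmented matrix:
R1 ← R1 / (18/5).
R2 ← R2 − 2·R1.
R3 ← R3 − 3/5·R1.
R2 ← R2 / (-23/30).
R1 ← R1 − 13/12·R2.
R3 ← R3 + 83/20·R2.
R3 ← R3 / (-36499/1380).
R1 ← R1 − 1651/276·R3.
R2 ← R2 + 427/69·R3.
Reading off the reduced rows gives x_1 = 1, x_2 = 1, x_3 = -2.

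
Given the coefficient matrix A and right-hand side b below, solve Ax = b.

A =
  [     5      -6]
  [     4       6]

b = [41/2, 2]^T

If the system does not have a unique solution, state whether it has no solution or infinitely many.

Row-reduce the augmented matrix:
R1 ← R1 / (5).
R2 ← R2 − 4·R1.
R2 ← R2 / (54/5).
R1 ← R1 + 6/5·R2.
Reading off the reduced rows gives x_1 = 5/2, x_2 = -4/3.

x_1 = 5/2, x_2 = -4/3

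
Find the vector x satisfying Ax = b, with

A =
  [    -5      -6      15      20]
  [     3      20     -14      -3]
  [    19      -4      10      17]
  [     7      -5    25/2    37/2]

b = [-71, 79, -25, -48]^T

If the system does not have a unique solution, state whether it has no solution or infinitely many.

Row-reduce:
R1 ← R1 / (-5).
R2 ← R2 − 3·R1.
R3 ← R3 − 19·R1.
R4 ← R4 − 7·R1.
R2 ← R2 / (82/5).
R1 ← R1 − 6/5·R2.
R3 ← R3 + 134/5·R2.
R4 ← R4 + 67/5·R2.
R3 ← R3 / (2412/41).
R1 ← R1 + 108/41·R3.
R2 ← R2 + 25/82·R3.
R4 ← R4 − 1206/41·R3.
Rank is 3 with 4 unknowns, leaving x_4 free.

infinitely many solutions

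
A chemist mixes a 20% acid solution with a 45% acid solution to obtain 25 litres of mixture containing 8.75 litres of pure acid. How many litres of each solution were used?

litres of solution A: 10, litres of solution B: 15

Let a = litres of solution A, b = litres of solution B.
  b + a = 25
  (1/5)a + (9/20)b = 35/4
Row-reduce the augmented matrix:
R2 ← R2 − 1/5·R1.
R2 ← R2 / (1/4).
R1 ← R1 − 1·R2.
Reading off the reduced rows gives a = 10, b = 15.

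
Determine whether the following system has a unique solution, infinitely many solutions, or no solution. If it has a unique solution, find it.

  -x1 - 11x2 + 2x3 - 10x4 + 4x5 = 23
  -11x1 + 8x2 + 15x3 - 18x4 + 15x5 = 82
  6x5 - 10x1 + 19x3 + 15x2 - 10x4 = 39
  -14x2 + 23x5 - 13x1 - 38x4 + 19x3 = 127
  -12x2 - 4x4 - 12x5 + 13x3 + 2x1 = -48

no solution

Row-reduce:
R1 ← R1 / (-1).
R2 ← R2 + 11·R1.
R3 ← R3 + 10·R1.
R4 ← R4 + 13·R1.
R5 ← R5 − 2·R1.
R2 ← R2 / (129).
R1 ← R1 − 11·R2.
R3 ← R3 − 125·R2.
R4 ← R4 − 129·R2.
R5 ← R5 + 34·R2.
R3 ← R3 / (746/129).
R1 ← R1 + 181/129·R3.
R2 ← R2 + 7/129·R3.
R5 ← R5 − 1955/129·R3.
Swap R4 and R5.
R4 ← R4 / (-741/373).
R1 ← R1 − 881/373·R4.
R2 ← R2 − 269/373·R4.
R3 ← R3 − 55/373·R4.
Row 5 reduces to 0 = -1, a contradiction. The system is inconsistent.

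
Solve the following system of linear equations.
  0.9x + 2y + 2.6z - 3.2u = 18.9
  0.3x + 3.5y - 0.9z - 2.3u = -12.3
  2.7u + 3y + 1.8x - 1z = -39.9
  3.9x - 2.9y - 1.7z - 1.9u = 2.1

x = -3, y = -5, z = 6, u = -5

Row-reduce the augmented matrix:
R1 ← R1 / (9/10).
R2 ← R2 − 3/10·R1.
R3 ← R3 − 9/5·R1.
R4 ← R4 − 39/10·R1.
R2 ← R2 / (17/6).
R1 ← R1 − 20/9·R2.
R3 ← R3 + 1·R2.
R4 ← R4 + 347/30·R2.
R3 ← R3 / (-116/17).
R1 ← R1 − 218/51·R3.
R2 ← R2 + 53/85·R3.
R4 ← R4 + 8576/425·R3.
R4 ← R4 / (-67758/3625).
R1 ← R1 − 1647/580·R4.
R2 ← R2 + 7117/5800·R4.
R3 ← R3 + 1473/1160·R4.
Reading off the reduced rows gives x = -3, y = -5, z = 6, u = -5.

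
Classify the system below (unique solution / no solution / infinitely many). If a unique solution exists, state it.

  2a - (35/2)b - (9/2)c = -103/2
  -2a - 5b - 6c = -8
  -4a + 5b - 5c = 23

Row-reduce:
R1 ← R1 / (2).
R2 ← R2 + 2·R1.
R3 ← R3 + 4·R1.
R2 ← R2 / (-45/2).
R1 ← R1 + 35/4·R2.
R3 ← R3 + 30·R2.
Row 3 reduces to 0 = -2/3, a contradiction. The system is inconsistent.

no solution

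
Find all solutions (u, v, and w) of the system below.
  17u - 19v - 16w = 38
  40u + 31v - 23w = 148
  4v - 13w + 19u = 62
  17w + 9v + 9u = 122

Row-reduce the augmented matrix:
R1 ← R1 / (17).
R2 ← R2 − 40·R1.
R3 ← R3 − 19·R1.
R4 ← R4 − 9·R1.
R2 ← R2 / (1287/17).
R1 ← R1 + 19/17·R2.
R3 ← R3 − 429/17·R2.
R4 ← R4 − 324/17·R2.
Swap R3 and R4.
R3 ← R3 / (3115/143).
R1 ← R1 + 311/429·R3.
R2 ← R2 − 83/429·R3.
R4 reduces to 0 = 0, so the extra equation is consistent.
Reading off the reduced rows gives u = 6, v = 0, w = 4.

u = 6, v = 0, w = 4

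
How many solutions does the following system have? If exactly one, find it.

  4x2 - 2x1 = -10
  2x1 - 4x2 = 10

infinitely many solutions

Row-reduce:
R1 ← R1 / (-2).
R2 ← R2 − 2·R1.
Rank is 1 with 2 unknowns, leaving x2 free.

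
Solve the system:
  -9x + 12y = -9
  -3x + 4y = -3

infinitely many solutions

Row-reduce:
R1 ← R1 / (-9).
R2 ← R2 + 3·R1.
Rank is 1 with 2 unknowns, leaving y free.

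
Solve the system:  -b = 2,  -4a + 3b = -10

Row-reduce the augmented matrix:
Swap R1 and R2.
R1 ← R1 / (-4).
R2 ← R2 / (-1).
R1 ← R1 + 3/4·R2.
Reading off the reduced rows gives a = 1, b = -2.

a = 1, b = -2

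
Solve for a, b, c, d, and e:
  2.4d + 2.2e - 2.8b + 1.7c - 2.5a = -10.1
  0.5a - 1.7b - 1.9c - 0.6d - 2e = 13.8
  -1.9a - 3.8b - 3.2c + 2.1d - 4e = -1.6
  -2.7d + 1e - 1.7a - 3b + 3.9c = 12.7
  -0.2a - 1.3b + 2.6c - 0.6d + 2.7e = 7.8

a = 6, b = -5, c = -1, d = -4, e = 1

Row-reduce the augmented matrix:
R1 ← R1 / (-5/2).
R2 ← R2 − 1/2·R1.
R3 ← R3 + 19/10·R1.
R4 ← R4 + 17/10·R1.
R5 ← R5 + 1/5·R1.
R2 ← R2 / (-113/50).
R1 ← R1 − 28/25·R2.
R3 ← R3 + 209/125·R2.
R4 ← R4 + 137/125·R2.
R5 ← R5 + 269/250·R2.
R3 ← R3 / (-18859/5650).
R1 ← R1 + 821/565·R3.
R2 ← R2 − 78/113·R3.
R4 ← R4 − 9889/2825·R3.
R5 ← R5 − 9059/2825·R3.
R4 ← R4 / (-733851/188590).
R1 ← R1 + 22221/18859·R4.
R2 ← R2 − 2424/18859·R4.
R3 ← R3 + 2061/18859·R4.
R5 ← R5 + 36249/94295·R4.
R5 ← R5 / (-1544263/2446170).
R1 ← R1 − 136128/81539·R5.
R2 ← R2 + 95870/244617·R5.
R3 ← R3 − 120618/81539·R5.
R4 ← R4 − 844412/733851·R5.
Reading off the reduced rows gives a = 6, b = -5, c = -1, d = -4, e = 1.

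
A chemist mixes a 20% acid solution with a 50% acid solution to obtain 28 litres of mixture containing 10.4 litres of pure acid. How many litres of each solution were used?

Let a = litres of solution A, b = litres of solution B.
  a + b = 28
  (1/2)b + (1/5)a = 52/5
Row-reduce the augmented matrix:
R2 ← R2 − 1/5·R1.
R2 ← R2 / (3/10).
R1 ← R1 − 1·R2.
Reading off the reduced rows gives a = 12, b = 16.

litres of solution A: 12, litres of solution B: 16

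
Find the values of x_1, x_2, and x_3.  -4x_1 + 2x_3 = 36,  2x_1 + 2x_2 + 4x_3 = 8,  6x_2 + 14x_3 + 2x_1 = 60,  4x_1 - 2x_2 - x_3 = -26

x_1 = -6, x_2 = -2, x_3 = 6

Row-reduce the augmented matrix:
R1 ← R1 / (-4).
R2 ← R2 − 2·R1.
R3 ← R3 − 2·R1.
R4 ← R4 − 4·R1.
R2 ← R2 / (2).
R3 ← R3 − 6·R2.
R4 ← R4 + 2·R2.
Swap R3 and R4.
R3 ← R3 / (6).
R1 ← R1 + 1/2·R3.
R2 ← R2 − 5/2·R3.
R4 reduces to 0 = 0, so the extra equation is consistent.
Reading off the reduced rows gives x_1 = -6, x_2 = -2, x_3 = 6.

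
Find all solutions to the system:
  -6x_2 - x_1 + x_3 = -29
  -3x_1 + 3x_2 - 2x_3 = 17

Row-reduce:
R1 ← R1 / (-1).
R2 ← R2 + 3·R1.
R2 ← R2 / (21).
R1 ← R1 − 6·R2.
Rank is 2 with 3 unknowns, leaving x_3 free.

infinitely many solutions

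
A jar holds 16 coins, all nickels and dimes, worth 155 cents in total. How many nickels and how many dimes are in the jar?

Let n = nickels, d = dimes.
  d + n = 16
  5n + 10d = 155
From equation 1: n = 16 − d.
Substitute into equation 2 and solve: d = 15.
Then n = 1.

nickels: 1, dimes: 15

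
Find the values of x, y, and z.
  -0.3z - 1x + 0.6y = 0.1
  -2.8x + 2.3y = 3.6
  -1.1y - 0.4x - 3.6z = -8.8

x = 2, y = 4, z = 1

Row-reduce the augmented matrix:
R1 ← R1 / (-1).
R2 ← R2 + 14/5·R1.
R3 ← R3 + 2/5·R1.
R2 ← R2 / (31/50).
R1 ← R1 + 3/5·R2.
R3 ← R3 + 67/50·R2.
R3 ← R3 / (-258/155).
R1 ← R1 − 69/62·R3.
R2 ← R2 − 42/31·R3.
Reading off the reduced rows gives x = 2, y = 4, z = 1.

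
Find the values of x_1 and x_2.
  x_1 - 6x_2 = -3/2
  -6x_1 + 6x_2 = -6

x_1 = 3/2, x_2 = 1/2

From equation 1: x_1 = -3/2 + 6·x_2.
Substitute into equation 2 and solve: x_2 = 1/2.
Then x_1 = 3/2.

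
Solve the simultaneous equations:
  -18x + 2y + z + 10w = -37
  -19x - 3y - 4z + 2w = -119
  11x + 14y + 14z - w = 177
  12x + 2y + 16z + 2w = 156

Row-reduce the augmented matrix:
R1 ← R1 / (-18).
R2 ← R2 + 19·R1.
R3 ← R3 − 11·R1.
R4 ← R4 − 12·R1.
R2 ← R2 / (-46/9).
R1 ← R1 + 1/9·R2.
R3 ← R3 − 137/9·R2.
R4 ← R4 − 10/3·R2.
R3 ← R3 / (-41/92).
R1 ← R1 − 5/92·R3.
R2 ← R2 − 91/92·R3.
R4 ← R4 − 615/46·R3.
R4 ← R4 / (-608).
R1 ← R1 + 117/41·R4.
R2 ← R2 + 1785/41·R4.
R3 ← R3 − 1874/41·R4.
Reading off the reduced rows gives x = 5, y = 4, z = 5, w = 4.

x = 5, y = 4, z = 5, w = 4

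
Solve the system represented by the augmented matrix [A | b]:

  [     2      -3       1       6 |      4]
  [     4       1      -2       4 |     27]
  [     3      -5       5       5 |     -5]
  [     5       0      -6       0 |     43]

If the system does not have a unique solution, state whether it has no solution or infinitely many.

x_1 = 5, x_2 = 1, x_3 = -3, x_4 = 0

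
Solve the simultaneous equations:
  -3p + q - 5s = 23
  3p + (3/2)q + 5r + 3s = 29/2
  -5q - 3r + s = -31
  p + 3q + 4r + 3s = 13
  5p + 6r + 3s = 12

Row-reduce:
R1 ← R1 / (-3).
R2 ← R2 − 3·R1.
R4 ← R4 − 1·R1.
R5 ← R5 − 5·R1.
R2 ← R2 / (5/2).
R1 ← R1 + 1/3·R2.
R3 ← R3 + 5·R2.
R4 ← R4 − 10/3·R2.
R5 ← R5 − 5/3·R2.
R3 ← R3 / (7).
R1 ← R1 − 2/3·R3.
R2 ← R2 − 2·R3.
R4 ← R4 + 8/3·R3.
R5 ← R5 − 8/3·R3.
R4 ← R4 / (20/7).
R1 ← R1 − 59/35·R4.
R2 ← R2 − 2/35·R4.
R3 ← R3 + 3/7·R4.
R5 ← R5 + 20/7·R4.
Row 5 reduces to 0 = -4, a contradiction. The system is inconsistent.

no solution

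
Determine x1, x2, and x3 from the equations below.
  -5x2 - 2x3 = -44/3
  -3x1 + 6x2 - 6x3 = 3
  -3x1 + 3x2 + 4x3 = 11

x1 = 2/3, x2 = 7/3, x3 = 3/2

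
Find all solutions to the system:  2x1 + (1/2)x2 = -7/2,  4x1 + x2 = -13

no solution

Row-reduce:
R1 ← R1 / (2).
R2 ← R2 − 4·R1.
Row 2 reduces to 0 = -6, a contradiction. The system is inconsistent.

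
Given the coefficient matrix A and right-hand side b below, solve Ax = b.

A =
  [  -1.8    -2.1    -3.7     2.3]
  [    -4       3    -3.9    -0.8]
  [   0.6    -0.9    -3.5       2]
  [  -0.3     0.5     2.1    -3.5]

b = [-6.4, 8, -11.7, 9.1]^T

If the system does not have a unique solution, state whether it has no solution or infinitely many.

Row-reduce the augmented matrix:
R1 ← R1 / (-9/5).
R2 ← R2 + 4·R1.
R3 ← R3 − 3/5·R1.
R4 ← R4 + 3/10·R1.
R2 ← R2 / (23/3).
R1 ← R1 − 7/6·R2.
R3 ← R3 + 8/5·R2.
R4 ← R4 − 17/20·R2.
R3 ← R3 / (-2203/575).
R1 ← R1 − 643/460·R3.
R2 ← R2 − 389/690·R3.
R4 ← R4 − 30877/13800·R3.
R4 ← R4 / (-246667/105744).
R1 ← R1 − 3191/17624·R4.
R2 ← R2 + 14419/26436·R4.
R3 ← R3 + 1763/4406·R4.
Reading off the reduced rows gives x_1 = -3, x_2 = 1, x_3 = 2, x_4 = -1.

x_1 = -3, x_2 = 1, x_3 = 2, x_4 = -1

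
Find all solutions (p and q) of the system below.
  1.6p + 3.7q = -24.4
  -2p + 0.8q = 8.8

Row-reduce the augmented matrix:
R1 ← R1 / (8/5).
R2 ← R2 + 2·R1.
R2 ← R2 / (217/40).
R1 ← R1 − 37/16·R2.
Reading off the reduced rows gives p = -6, q = -4.

p = -6, q = -4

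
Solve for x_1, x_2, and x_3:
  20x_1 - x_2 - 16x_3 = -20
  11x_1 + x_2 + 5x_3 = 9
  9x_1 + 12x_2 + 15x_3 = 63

Row-reduce the augmented matrix:
R1 ← R1 / (20).
R2 ← R2 − 11·R1.
R3 ← R3 − 9·R1.
R2 ← R2 / (31/20).
R1 ← R1 + 1/20·R2.
R3 ← R3 − 249/20·R2.
R3 ← R3 / (-2748/31).
R1 ← R1 + 11/31·R3.
R2 ← R2 − 276/31·R3.
Reading off the reduced rows gives x_1 = 0, x_2 = 4, x_3 = 1.

x_1 = 0, x_2 = 4, x_3 = 1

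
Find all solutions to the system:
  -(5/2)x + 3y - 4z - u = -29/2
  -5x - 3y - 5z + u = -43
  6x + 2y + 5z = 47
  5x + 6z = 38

no solution

Row-reduce:
R1 ← R1 / (-5/2).
R2 ← R2 + 5·R1.
R3 ← R3 − 6·R1.
R4 ← R4 − 5·R1.
R2 ← R2 / (-9).
R1 ← R1 + 6/5·R2.
R3 ← R3 − 46/5·R2.
R4 ← R4 − 6·R2.
R3 ← R3 / (-23/15).
R1 ← R1 − 6/5·R3.
R2 ← R2 + 1/3·R3.
Row 4 reduces to 0 = -1/3, a contradiction. The system is inconsistent.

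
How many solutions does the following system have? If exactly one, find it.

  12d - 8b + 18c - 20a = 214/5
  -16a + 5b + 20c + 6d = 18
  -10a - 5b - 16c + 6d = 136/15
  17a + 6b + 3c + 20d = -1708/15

a = -7/3, b = -8/3, c = 3/5, d = -3

Row-reduce the augmented matrix:
R1 ← R1 / (-20).
R2 ← R2 + 16·R1.
R3 ← R3 + 10·R1.
R4 ← R4 − 17·R1.
R2 ← R2 / (57/5).
R1 ← R1 − 2/5·R2.
R3 ← R3 + 1·R2.
R4 ← R4 + 4/5·R2.
R3 ← R3 / (-1397/57).
R1 ← R1 + 125/114·R3.
R2 ← R2 − 28/57·R3.
R4 ← R4 − 2131/114·R3.
R4 ← R4 / (41500/1397).
R1 ← R1 + 642/1397·R4.
R2 ← R2 + 450/1397·R4.
R3 ← R3 − 18/1397·R4.
Reading off the reduced rows gives a = -7/3, b = -8/3, c = 3/5, d = -3.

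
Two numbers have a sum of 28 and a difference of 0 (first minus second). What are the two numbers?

first number: 14, second number: 14

Let x = first number, y = second number.
  x + y = 28
  x - y = 0
From equation 1: x = 28 − y.
Substitute into equation 2 and solve: y = 14.
Then x = 14.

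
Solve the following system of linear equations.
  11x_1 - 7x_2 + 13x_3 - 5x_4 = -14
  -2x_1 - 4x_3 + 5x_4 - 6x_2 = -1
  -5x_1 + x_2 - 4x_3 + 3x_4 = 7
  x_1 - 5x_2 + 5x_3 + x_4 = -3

no solution

Row-reduce:
R1 ← R1 / (11).
R2 ← R2 + 2·R1.
R3 ← R3 + 5·R1.
R4 ← R4 − 1·R1.
R2 ← R2 / (-80/11).
R1 ← R1 + 7/11·R2.
R3 ← R3 + 24/11·R2.
R4 ← R4 + 48/11·R2.
R3 ← R3 / (12/5).
R1 ← R1 − 53/40·R3.
R2 ← R2 − 9/40·R3.
R4 ← R4 − 24/5·R3.
Row 4 reduces to 0 = -3, a contradiction. The system is inconsistent.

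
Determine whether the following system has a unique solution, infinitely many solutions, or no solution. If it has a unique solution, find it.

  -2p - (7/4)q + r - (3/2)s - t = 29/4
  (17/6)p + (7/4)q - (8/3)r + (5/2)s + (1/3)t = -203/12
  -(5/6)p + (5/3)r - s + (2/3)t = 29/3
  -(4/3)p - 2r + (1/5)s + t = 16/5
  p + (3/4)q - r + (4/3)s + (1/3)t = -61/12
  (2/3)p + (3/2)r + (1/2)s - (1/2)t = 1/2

p = -6, q = 3, r = 3, s = 1, t = 1

Row-reduce the augmented matrix:
R1 ← R1 / (-2).
R2 ← R2 − 17/6·R1.
R3 ← R3 + 5/6·R1.
R4 ← R4 + 4/3·R1.
R5 ← R5 − 1·R1.
R6 ← R6 − 2/3·R1.
R2 ← R2 / (-35/48).
R1 ← R1 − 7/8·R2.
R3 ← R3 − 35/48·R2.
R4 ← R4 − 7/6·R2.
R5 ← R5 + 1/8·R2.
R6 ← R6 + 7/12·R2.
Swap R3 and R4.
R3 ← R3 / (-14/3).
R1 ← R1 + 2·R3.
R2 ← R2 − 12/7·R3.
R5 ← R5 + 2/7·R3.
R6 ← R6 − 17/6·R3.
Swap R4 and R5.
R4 ← R4 / (601/1470).
R1 ← R1 − 3/7·R4.
R2 ← R2 − 36/245·R4.
R3 ← R3 + 27/70·R4.
R6 ← R6 − 111/140·R4.
Swap R5 and R6.
R5 ← R5 / (-125/2404).
R1 ← R1 + 2391/3005·R5.
R2 ← R2 − 4366/3005·R5.
R3 ← R3 − 217/6010·R5.
R4 ← R4 − 34/601·R5.
R6 reduces to 0 = 0, so the extra equation is consistent.
Reading off the reduced rows gives p = -6, q = 3, r = 3, s = 1, t = 1.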